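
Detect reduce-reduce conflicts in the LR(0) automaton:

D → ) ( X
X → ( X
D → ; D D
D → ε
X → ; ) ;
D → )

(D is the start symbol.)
A reduce-reduce conflict occurs when an LR(0) state has two complete items [A → α .] and [B → β .] — both call for a reduction, and with no lookahead the parser cannot choose between them.

Augment with D' → D and build the canonical LR(0) collection (I0 = CLOSURE({[D' → . D]}), then GOTO on every symbol after a dot until no new states appear). It has 13 states:
  I0: { [D → . ) ( X], [D → . )], [D → . ; D D], [D → .], [D' → . D] }  — shift, reduce
  I1: { [D → ) . ( X], [D → ) .] }  — shift, reduce
  I2: { [D → . ) ( X], [D → . )], [D → . ; D D], [D → .], [D → ; . D D] }  — shift, reduce
  I3: { [D' → D .] }  — accept
  I4: { [D → . ) ( X], [D → . )], [D → . ; D D], [D → .], [D → ; D . D] }  — shift, reduce
  I5: { [D → ; D D .] }  — reduce
  I6: { [D → ) ( . X], [X → . ( X], [X → . ; ) ;] }  — shift
  I7: { [X → ( . X], [X → . ( X], [X → . ; ) ;] }  — shift
  I8: { [X → ; . ) ;] }  — shift
  I9: { [D → ) ( X .] }  — reduce
  I10: { [X → ; ) . ;] }  — shift
  I11: { [X → ; ) ; .] }  — reduce
  I12: { [X → ( X .] }  — reduce

No state contains more than one complete item.

Answer: No reduce-reduce conflicts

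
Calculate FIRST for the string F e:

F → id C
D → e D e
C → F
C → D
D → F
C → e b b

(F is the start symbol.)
FIRST sets of the non-terminals involved (from the grammar, by fixed-point iteration):
  FIRST(F) = { 'id' }

To compute FIRST(F e), process the symbols left to right:
Symbol F is a non-terminal. Add FIRST(F) \ {ε} = { 'id' }
F is not nullable (ε ∉ FIRST(F)), so stop here.
FIRST(F e) = { 'id' }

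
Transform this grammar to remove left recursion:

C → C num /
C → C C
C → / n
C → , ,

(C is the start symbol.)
C is directly left-recursive. The standard transformation for
  A → A α₁ | ... | A α_m | β₁ | ... | β_n
is
  A  → β₁ A' | ... | β_n A'
  A' → α₁ A' | ... | α_m A' | ε

C → / n becomes C → / n C'
C → , , becomes C → , , C'
C → C num / becomes C' → num / C'
C → C C becomes C' → C C'
Add C' → ε

Resulting grammar:
C → / n C'
C → , , C'
C' → num / C'
C' → C C'
C' → ε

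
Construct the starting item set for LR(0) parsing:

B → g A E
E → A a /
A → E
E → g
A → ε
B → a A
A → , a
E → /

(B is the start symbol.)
{ [B → . a A], [B → . g A E], [B' → . B] }

First, augment the grammar with B' → B
I₀ = CLOSURE({ [B' → . B] }):
  [B' → . B] has the dot before B: add [B → . g A E], [B → . a A]
No further items can be added.

I₀ = { [B → . a A], [B → . g A E], [B' → . B] }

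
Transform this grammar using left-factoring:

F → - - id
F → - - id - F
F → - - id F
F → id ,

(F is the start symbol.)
F → - - id F'
F' → ε
F' → - F
F' → F
F → id ,

Left-factoring transforms A → αβ₁ | αβ₂ into A → αA' and A' → β₁ | β₂
(α is the longest common prefix among the alternatives). Repeat until
no nonterminal has two alternatives with a common prefix.

Round 1: F has alternatives sharing prefix '- - id'. Introduce F': F → - - id F'
  Add: F' → ε
  Add: F' → - F
  Add: F' → F

No remaining common prefixes — done.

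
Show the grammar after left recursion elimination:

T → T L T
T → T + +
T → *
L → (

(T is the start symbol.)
T → * T'
T' → L T T'
T' → + + T'
T' → ε
L → (

T is directly left-recursive. The standard transformation for
  A → A α₁ | ... | A α_m | β₁ | ... | β_n
is
  A  → β₁ A' | ... | β_n A'
  A' → α₁ A' | ... | α_m A' | ε

T → * becomes T → * T'
T → T L T becomes T' → L T T'
T → T + + becomes T' → + + T'
Add T' → ε

Productions for other non-terminals are unchanged:
  L → (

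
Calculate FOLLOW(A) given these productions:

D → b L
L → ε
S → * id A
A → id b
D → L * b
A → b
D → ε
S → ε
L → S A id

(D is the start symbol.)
To compute FOLLOW(A), find every occurrence of A on a right-hand side N → α A β: add FIRST(β) \ {ε}, and if β is empty or nullable also add FOLLOW(N). Iterate to a fixed point.

In S → * id A: A is at the end, add FOLLOW(S)
In L → S A id: A is followed by id, add FIRST(id) \ {ε} = { 'id' }

The FOLLOW sets referred to above (computed the same way, to a fixed point):
  FOLLOW(S) = { 'b', 'id' }

Taking the union: FOLLOW(A) = { 'b', 'id' }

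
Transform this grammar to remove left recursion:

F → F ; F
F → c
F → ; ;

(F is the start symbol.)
F → c F'
F → ; ; F'
F' → ; F F'
F' → ε

F is directly left-recursive. The standard transformation for
  A → A α₁ | ... | A α_m | β₁ | ... | β_n
is
  A  → β₁ A' | ... | β_n A'
  A' → α₁ A' | ... | α_m A' | ε

F → c becomes F → c F'
F → ; ; becomes F → ; ; F'
F → F ; F becomes F' → ; F F'
Add F' → ε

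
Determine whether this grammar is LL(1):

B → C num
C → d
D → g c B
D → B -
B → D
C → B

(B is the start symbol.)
A grammar is LL(1) if for each non-terminal N with multiple productions, the predict sets of those productions are pairwise disjoint, where PREDICT(N → α) = (FIRST(α) \ {ε}) ∪ (FOLLOW(N) if α ⇒* ε).

Relevant sets:
  FIRST(C) = { 'd', 'g' }
  FIRST(D) = { 'd', 'g' }
  FIRST(B) = { 'd', 'g' }

For B:
  PREDICT(B → C num) = { 'd', 'g' }
  PREDICT(B → D) = { 'd', 'g' }
For C:
  PREDICT(C → d) = { 'd' }
  PREDICT(C → B) = { 'd', 'g' }
For D:
  PREDICT(D → g c B) = { 'g' }
  PREDICT(D → B '-') = { 'd', 'g' }

Conflict found: Predict set conflict for B: { 'd', 'g' }
The grammar is NOT LL(1).

Answer: No. Predict set conflict for B: { 'd', 'g' }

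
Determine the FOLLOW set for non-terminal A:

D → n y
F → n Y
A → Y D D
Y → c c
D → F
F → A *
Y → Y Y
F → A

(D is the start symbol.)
{ $, '*', 'c', 'n' }

In F → A *: A is followed by '*', add FIRST('*') \ {ε} = { '*' }
In F → A: A is at the end, add FOLLOW(F)

The FOLLOW sets referred to above (computed the same way, to a fixed point):
  FOLLOW(F) = { $, '*', 'c', 'n' }

Taking the union: FOLLOW(A) = { $, '*', 'c', 'n' }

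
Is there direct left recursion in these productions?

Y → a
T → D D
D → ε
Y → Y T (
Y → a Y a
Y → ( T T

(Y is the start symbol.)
Direct left recursion occurs when N → N α for some non-terminal N (the right-hand side begins with the left-hand side itself).

Y → a: starts with a
T → D D: starts with D
D → ε: starts with ε
Y → Y T (: LEFT RECURSIVE (starts with Y)
Y → a Y a: starts with a
Y → ( T T: starts with '('

The grammar has direct left recursion on: Y.

Answer: Yes, Y is left-recursive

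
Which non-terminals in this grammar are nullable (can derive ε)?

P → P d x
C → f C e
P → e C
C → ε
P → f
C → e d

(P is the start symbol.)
{ 'C' }

A non-terminal is nullable if it can derive ε (the empty string): either it has an ε-production, or it has a production whose right-hand side consists entirely of nullable non-terminals.

ε-productions: C → ε
So C is immediately nullable.
No further non-terminal can be added: every production for the remaining non-terminals contains a terminal or a non-nullable non-terminal.
Nullable = { 'C' }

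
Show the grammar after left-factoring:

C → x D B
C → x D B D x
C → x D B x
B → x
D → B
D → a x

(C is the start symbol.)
Left-factoring transforms A → αβ₁ | αβ₂ into A → αA' and A' → β₁ | β₂
(α is the longest common prefix among the alternatives). Repeat until
no nonterminal has two alternatives with a common prefix.

Round 1: C has alternatives sharing prefix 'x D B'. Introduce C': C → x D B C'
  Add: C' → ε
  Add: C' → D x
  Add: C' → x

No remaining common prefixes — done.

Resulting grammar:
C → x D B C'
C' → ε
C' → D x
C' → x
B → x
D → B
D → a x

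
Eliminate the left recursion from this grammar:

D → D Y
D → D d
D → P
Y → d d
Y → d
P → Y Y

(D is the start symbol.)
D → P D'
D' → Y D'
D' → d D'
D' → ε
Y → d d
Y → d
P → Y Y

D is directly left-recursive. The standard transformation for
  A → A α₁ | ... | A α_m | β₁ | ... | β_n
is
  A  → β₁ A' | ... | β_n A'
  A' → α₁ A' | ... | α_m A' | ε

D → P becomes D → P D'
D → D Y becomes D' → Y D'
D → D d becomes D' → d D'
Add D' → ε

Productions for other non-terminals are unchanged:
  Y → d d
  Y → d
  P → Y Y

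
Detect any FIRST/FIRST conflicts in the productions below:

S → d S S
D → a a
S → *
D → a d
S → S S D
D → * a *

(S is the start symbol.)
A FIRST/FIRST conflict occurs when two productions N → α and N → β for the same non-terminal have FIRST(α) ∩ FIRST(β) ≠ ∅ (with ε ∈ FIRST of a nullable right-hand side, so two nullable alternatives also conflict).

FIRST sets of the non-terminals at (or reachable through a nullable prefix from) the front of some alternative:
  FIRST(S) = { '*', 'd' }

Productions for S:
  S → d S S: FIRST = { 'd' }
  S → *: FIRST = { '*' }
  S → S S D: FIRST = { '*', 'd' }
Productions for D:
  D → a a: FIRST = { 'a' }
  D → a d: FIRST = { 'a' }
  D → * a *: FIRST = { '*' }

Conflict for S: S → d S S and S → S S D
  Overlap: { 'd' }
Conflict for S: S → * and S → S S D
  Overlap: { '*' }
Conflict for D: D → a a and D → a d
  Overlap: { 'a' }

Answer: Yes. S → d S S / S → S S D on { 'd' }; S → '*' / S → S S D on { '*' }; D → a a / D → a d on { 'a' }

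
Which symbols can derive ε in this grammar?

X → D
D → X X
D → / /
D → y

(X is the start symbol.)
None

There are no ε-productions, so no non-terminal can derive ε.
No non-terminals are nullable.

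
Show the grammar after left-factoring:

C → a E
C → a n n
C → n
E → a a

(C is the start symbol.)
Left-factoring transforms A → αβ₁ | αβ₂ into A → αA' and A' → β₁ | β₂
(α is the longest common prefix among the alternatives). Repeat until
no nonterminal has two alternatives with a common prefix.

Round 1: C has alternatives sharing prefix 'a'. Introduce C': C → a C'
  Add: C' → E
  Add: C' → n n

No remaining common prefixes — done.

Resulting grammar:
C → a C'
C' → E
C' → n n
C → n
E → a a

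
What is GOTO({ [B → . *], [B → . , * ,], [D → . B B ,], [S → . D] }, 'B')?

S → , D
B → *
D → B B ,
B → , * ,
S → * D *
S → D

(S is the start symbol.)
GOTO(I, 'B') = CLOSURE({ [A → αX.β] : [A → α.Xβ] ∈ I, X = 'B' })

Items with dot before 'B', with the dot advanced:
  [D → . B B ,] → [D → B . B ,]
Closure of the advanced items:
  [D → B . B ,] has the dot before B: add [B → . *], [B → . , * ,]

GOTO = { [B → . *], [B → . , * ,], [D → B . B ,] }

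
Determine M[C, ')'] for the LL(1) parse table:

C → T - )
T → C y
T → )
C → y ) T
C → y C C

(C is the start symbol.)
C → T - )

To find M[C, ')'], we find productions for C where ')' is in the predict set (PREDICT(N → α) = (FIRST(α) \ {ε}) ∪ (FOLLOW(N) if α ⇒* ε)).

Relevant sets:
  FIRST(T) = { ')', 'y' }

C → T - ): PREDICT = { ')', 'y' }
  ')' is in predict set, so this production goes in M[C, ')']
C → y ) T: PREDICT = { 'y' }
C → y C C: PREDICT = { 'y' }

M[C, ')'] = C → T - )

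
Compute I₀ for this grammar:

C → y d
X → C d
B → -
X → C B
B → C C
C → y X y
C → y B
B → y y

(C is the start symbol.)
First, augment the grammar with C' → C
I₀ = CLOSURE({ [C' → . C] }):
  [C' → . C] has the dot before C: add [C → . y d], [C → . y X y], [C → . y B]
No further items can be added.

I₀ = { [C → . y B], [C → . y X y], [C → . y d], [C' → . C] }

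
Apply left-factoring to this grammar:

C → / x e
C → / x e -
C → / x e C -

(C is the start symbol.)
C → / x e C'
C' → ε
C' → -
C' → C -

Left-factoring transforms A → αβ₁ | αβ₂ into A → αA' and A' → β₁ | β₂
(α is the longest common prefix among the alternatives). Repeat until
no nonterminal has two alternatives with a common prefix.

Round 1: C has alternatives sharing prefix '/ x e'. Introduce C': C → / x e C'
  Add: C' → ε
  Add: C' → -
  Add: C' → C -

No remaining common prefixes — done.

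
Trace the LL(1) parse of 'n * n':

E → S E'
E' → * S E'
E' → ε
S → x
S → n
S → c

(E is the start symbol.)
LL(1) parsing maintains a stack (initially the start symbol over $) and the input. At each step: if the stack top is a terminal, match it against the current input token; if it is a non-terminal N, replace it with the RHS of M[N, lookahead] (the unique production whose predict set contains the lookahead).

Stack is shown with the top on the left.

Stack     Input    Action
-------------------------
E $       n * n $  output E → S E'
S E' $    n * n $  output S → n
n E' $    n * n $  match 'n'
E' $      * n $    output E' → * S E'
* S E' $  * n $    match '*'
S E' $    n $      output S → n
n E' $    n $      match 'n'
E' $      $        output E' → ε
$         $        accept

The string is accepted.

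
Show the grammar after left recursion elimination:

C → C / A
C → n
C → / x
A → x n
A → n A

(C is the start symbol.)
C → n C'
C → / x C'
C' → / A C'
C' → ε
A → x n
A → n A

C is directly left-recursive. The standard transformation for
  A → A α₁ | ... | A α_m | β₁ | ... | β_n
is
  A  → β₁ A' | ... | β_n A'
  A' → α₁ A' | ... | α_m A' | ε

C → n becomes C → n C'
C → / x becomes C → / x C'
C → C / A becomes C' → / A C'
Add C' → ε

Productions for other non-terminals are unchanged:
  A → x n
  A → n A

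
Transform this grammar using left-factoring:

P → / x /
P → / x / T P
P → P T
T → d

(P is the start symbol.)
P → / x / P'
P' → ε
P' → T P
P → P T
T → d

Left-factoring transforms A → αβ₁ | αβ₂ into A → αA' and A' → β₁ | β₂
(α is the longest common prefix among the alternatives). Repeat until
no nonterminal has two alternatives with a common prefix.

Round 1: P has alternatives sharing prefix '/ x /'. Introduce P': P → / x / P'
  Add: P' → ε
  Add: P' → T P

No remaining common prefixes — done.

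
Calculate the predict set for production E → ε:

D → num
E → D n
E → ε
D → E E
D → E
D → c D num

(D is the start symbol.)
{ $, 'c', 'n', 'num' }

PREDICT(E → ε) = (FIRST(RHS) \ {ε}) ∪ (FOLLOW(E) if ε ∈ FIRST(RHS), i.e. RHS ⇒* ε)
The right-hand side is ε (FIRST(ε) = { ε }), so the predict set is FOLLOW(E) = { $, 'c', 'n', 'num' }
PREDICT(E → ε) = { $, 'c', 'n', 'num' }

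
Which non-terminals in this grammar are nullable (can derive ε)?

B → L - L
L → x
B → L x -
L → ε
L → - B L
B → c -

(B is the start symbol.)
{ 'L' }

ε-productions: L → ε
So L is immediately nullable.
No further non-terminal can be added: every production for the remaining non-terminals contains a terminal or a non-nullable non-terminal.
Nullable = { 'L' }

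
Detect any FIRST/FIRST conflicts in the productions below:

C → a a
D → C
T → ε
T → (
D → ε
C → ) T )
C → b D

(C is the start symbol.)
FIRST sets of the non-terminals at (or reachable through a nullable prefix from) the front of some alternative:
  FIRST(C) = { ')', 'a', 'b' }

Productions for C:
  C → a a: FIRST = { 'a' }
  C → ) T ): FIRST = { ')' }
  C → b D: FIRST = { 'b' }
Productions for D:
  D → C: FIRST = { ')', 'a', 'b' }
  D → ε: FIRST = { ε }
Productions for T:
  T → ε: FIRST = { ε }
  T → (: FIRST = { '(' }

All alternatives of each non-terminal have pairwise disjoint FIRST sets.

Answer: No FIRST/FIRST conflicts.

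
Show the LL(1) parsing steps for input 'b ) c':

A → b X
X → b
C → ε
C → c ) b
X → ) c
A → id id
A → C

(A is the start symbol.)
LL(1) parsing maintains a stack (initially the start symbol over $) and the input. At each step: if the stack top is a terminal, match it against the current input token; if it is a non-terminal N, replace it with the RHS of M[N, lookahead] (the unique production whose predict set contains the lookahead).

Stack is shown with the top on the left.

Stack  Input    Action
----------------------
A $    b ) c $  output A → b X
b X $  b ) c $  match 'b'
X $    ) c $    output X → ) c
) c $  ) c $    match ')'
c $    c $      match 'c'
$      $        accept

The string is accepted.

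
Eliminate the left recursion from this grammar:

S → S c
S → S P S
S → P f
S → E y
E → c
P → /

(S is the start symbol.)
S is directly left-recursive. The standard transformation for
  A → A α₁ | ... | A α_m | β₁ | ... | β_n
is
  A  → β₁ A' | ... | β_n A'
  A' → α₁ A' | ... | α_m A' | ε

S → P f becomes S → P f S'
S → E y becomes S → E y S'
S → S c becomes S' → c S'
S → S P S becomes S' → P S S'
Add S' → ε

Productions for other non-terminals are unchanged:
  E → c
  P → /

Resulting grammar:
S → P f S'
S → E y S'
S' → c S'
S' → P S S'
S' → ε
E → c
P → /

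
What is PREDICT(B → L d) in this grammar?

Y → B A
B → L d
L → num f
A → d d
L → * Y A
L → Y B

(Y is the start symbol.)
{ '*', 'num' }

PREDICT(B → L d) = (FIRST(RHS) \ {ε}) ∪ (FOLLOW(B) if ε ∈ FIRST(RHS), i.e. RHS ⇒* ε)
FIRST(L) = { '*', 'num' }
FIRST(L d) = { '*', 'num' }
ε ∉ FIRST(L d), so FOLLOW(B) is not added.
PREDICT(B → L d) = { '*', 'num' }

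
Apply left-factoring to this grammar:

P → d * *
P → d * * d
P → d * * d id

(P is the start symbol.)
P → d * * P'
P' → ε
P' → d P''
P'' → ε
P'' → id

Left-factoring transforms A → αβ₁ | αβ₂ into A → αA' and A' → β₁ | β₂
(α is the longest common prefix among the alternatives). Repeat until
no nonterminal has two alternatives with a common prefix.

Round 1: P has alternatives sharing prefix 'd * *'. Introduce P': P → d * * P'
  Add: P' → ε
  Add: P' → d
  Add: P' → d id

Round 2: P' has alternatives sharing prefix 'd'. Introduce P'': P' → d P''
  Add: P'' → ε
  Add: P'' → id

No remaining common prefixes — done.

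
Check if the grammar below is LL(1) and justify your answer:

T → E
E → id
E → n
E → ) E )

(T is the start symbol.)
Yes, the grammar is LL(1).

A grammar is LL(1) if for each non-terminal N with multiple productions, the predict sets of those productions are pairwise disjoint, where PREDICT(N → α) = (FIRST(α) \ {ε}) ∪ (FOLLOW(N) if α ⇒* ε).

For E:
  PREDICT(E → id) = { 'id' }
  PREDICT(E → n) = { 'n' }
  PREDICT(E → ')' E ')') = { ')' }
T has a single production, so nothing to check there.

All predict sets are disjoint. The grammar IS LL(1).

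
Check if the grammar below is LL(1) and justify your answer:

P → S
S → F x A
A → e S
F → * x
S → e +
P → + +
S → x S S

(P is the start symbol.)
Relevant sets:
  FIRST(S) = { '*', 'e', 'x' }
  FIRST(F) = { '*' }

For P:
  PREDICT(P → S) = { '*', 'e', 'x' }
  PREDICT(P → '+' '+') = { '+' }
For S:
  PREDICT(S → F x A) = { '*' }
  PREDICT(S → e '+') = { 'e' }
  PREDICT(S → x S S) = { 'x' }
A, F have a single production, so nothing to check there.

All predict sets are disjoint. The grammar IS LL(1).

Answer: Yes, the grammar is LL(1).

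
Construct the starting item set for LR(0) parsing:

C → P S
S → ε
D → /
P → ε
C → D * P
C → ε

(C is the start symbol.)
First, augment the grammar with C' → C
I₀ = CLOSURE({ [C' → . C] }):
  [C' → . C] has the dot before C: add [C → . P S], [C → . D * P], [C → .]
  [C → . P S] has the dot before P: add [P → .]
  [C → . D * P] has the dot before D: add [D → . /]
No further items can be added.

I₀ = { [C → . D * P], [C → . P S], [C → .], [C' → . C], [D → . /], [P → .] }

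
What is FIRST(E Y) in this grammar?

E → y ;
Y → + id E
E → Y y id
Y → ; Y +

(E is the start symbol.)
{ '+', ';', 'y' }

FIRST sets of the non-terminals involved (from the grammar, by fixed-point iteration):
  FIRST(E) = { '+', ';', 'y' }

To compute FIRST(E Y), process the symbols left to right:
Symbol E is a non-terminal. Add FIRST(E) \ {ε} = { '+', ';', 'y' }
E is not nullable (ε ∉ FIRST(E)), so stop here.
FIRST(E Y) = { '+', ';', 'y' }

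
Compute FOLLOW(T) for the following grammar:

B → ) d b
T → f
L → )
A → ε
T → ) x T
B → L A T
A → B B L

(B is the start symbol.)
{ $, ')' }

To compute FOLLOW(T), find every occurrence of T on a right-hand side N → α T β: add FIRST(β) \ {ε}, and if β is empty or nullable also add FOLLOW(N). Iterate to a fixed point.

In T → ) x T: T is at the end; this adds FOLLOW(T) to itself — nothing new
In B → L A T: T is at the end, add FOLLOW(B)

The FOLLOW sets referred to above (computed the same way, to a fixed point):
  FOLLOW(B) = { $, ')' }

Taking the union: FOLLOW(T) = { $, ')' }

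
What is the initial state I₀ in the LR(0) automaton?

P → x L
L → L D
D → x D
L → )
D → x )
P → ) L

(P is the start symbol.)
First, augment the grammar with P' → P
I₀ = CLOSURE({ [P' → . P] }):
  [P' → . P] has the dot before P: add [P → . x L], [P → . ) L]
No further items can be added.

I₀ = { [P → . ) L], [P → . x L], [P' → . P] }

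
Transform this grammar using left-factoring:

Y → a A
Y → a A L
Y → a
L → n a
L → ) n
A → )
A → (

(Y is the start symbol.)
Left-factoring transforms A → αβ₁ | αβ₂ into A → αA' and A' → β₁ | β₂
(α is the longest common prefix among the alternatives). Repeat until
no nonterminal has two alternatives with a common prefix.

Round 1: Y has alternatives sharing prefix 'a'. Introduce Y': Y → a Y'
  Add: Y' → A
  Add: Y' → A L
  Add: Y' → ε

Round 2: Y' has alternatives sharing prefix 'A'. Introduce Y'': Y' → A Y''
  Add: Y'' → ε
  Add: Y'' → L

No remaining common prefixes — done.

Resulting grammar:
Y → a Y'
Y' → A Y''
Y'' → ε
Y'' → L
Y' → ε
L → n a
L → ) n
A → )
A → (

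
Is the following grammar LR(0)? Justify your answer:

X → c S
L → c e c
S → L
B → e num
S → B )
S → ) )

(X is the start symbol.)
A grammar is LR(0) if no state in the canonical LR(0) collection has:
  - both a shift item (dot before a terminal) and a complete item (shift-reduce conflict), or
  - two or more complete items (reduce-reduce conflict; the accept item [X' → X .] counts as a complete item here).

Augment with X' → X and build the canonical LR(0) collection (I0 = CLOSURE({[X' → . X]}), then GOTO on every symbol after a dot until no new states appear). It has 14 states:
  I0: { [X → . c S], [X' → . X] }  — shift
  I1: { [X' → X .] }  — accept
  I2: { [B → . e num], [L → . c e c], [S → . ) )], [S → . B )], [S → . L], [X → c . S] }  — shift
  I3: { [S → ) . )] }  — shift
  I4: { [S → B . )] }  — shift
  I5: { [S → L .] }  — reduce
  I6: { [X → c S .] }  — reduce
  I7: { [L → c . e c] }  — shift
  I8: { [B → e . num] }  — shift
  I9: { [B → e num .] }  — reduce
  I10: { [L → c e . c] }  — shift
  I11: { [L → c e c .] }  — reduce
  I12: { [S → B ) .] }  — reduce
  I13: { [S → ) ) .] }  — reduce

Every state is either a pure shift/goto state or contains exactly one complete item and nothing to shift — no conflicts. The grammar is LR(0).

Answer: Yes, the grammar is LR(0)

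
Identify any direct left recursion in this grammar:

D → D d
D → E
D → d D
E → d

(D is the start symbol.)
Direct left recursion occurs when N → N α for some non-terminal N (the right-hand side begins with the left-hand side itself).

D → D d: LEFT RECURSIVE (starts with D)
D → E: starts with E
D → d D: starts with d
E → d: starts with d

The grammar has direct left recursion on: D.

Answer: Yes, D is left-recursive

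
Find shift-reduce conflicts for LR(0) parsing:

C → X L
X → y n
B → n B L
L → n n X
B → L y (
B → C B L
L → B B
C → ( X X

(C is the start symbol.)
A shift-reduce conflict occurs when an LR(0) state has both:
  - a complete (reduce) item [A → α .] (dot at the end), and
  - a shift item [B → β . c γ] (dot before a terminal).

Augment with C' → C and build the canonical LR(0) collection (I0 = CLOSURE({[C' → . C]}), then GOTO on every symbol after a dot until no new states appear). It has 22 states:
  I0: { [C → . ( X X], [C → . X L], [C' → . C], [X → . y n] }  — shift
  I1: { [C → ( . X X], [X → . y n] }  — shift
  I2: { [C' → C .] }  — accept
  I3: { [B → . C B L], [B → . L y (], [B → . n B L], [C → . ( X X], [C → . X L], [C → X . L], [L → . B B], [L → . n n X], [X → . y n] }  — shift
  I4: { [X → y . n] }  — shift
  I5: { [X → y n .] }  — reduce
  I6: { [B → . C B L], [B → . L y (], [B → . n B L], [C → . ( X X], [C → . X L], [L → . B B], [L → . n n X], [L → B . B], [X → . y n] }  — shift
  I7: { [B → . C B L], [B → . L y (], [B → . n B L], [B → C . B L], [C → . ( X X], [C → . X L], [L → . B B], [L → . n n X], [X → . y n] }  — shift
  I8: { [B → L . y (], [C → X L .] }  — shift, reduce
  I9: { [B → . C B L], [B → . L y (], [B → . n B L], [B → n . B L], [C → . ( X X], [C → . X L], [L → . B B], [L → . n n X], [L → n . n X], [X → . y n] }  — shift
  I10: { [B → . C B L], [B → . L y (], [B → . n B L], [B → n B . L], [C → . ( X X], [C → . X L], [L → . B B], [L → . n n X], [L → B . B], [X → . y n] }  — shift
  I11: { [B → L . y (] }  — shift
  I12: { [B → . C B L], [B → . L y (], [B → . n B L], [B → n . B L], [C → . ( X X], [C → . X L], [L → . B B], [L → . n n X], [L → n . n X], [L → n n . X], [X → . y n] }  — shift
  I13: { [B → . C B L], [B → . L y (], [B → . n B L], [C → . ( X X], [C → . X L], [C → X . L], [L → . B B], [L → . n n X], [L → n n X .], [X → . y n] }  — shift, reduce
  I14: { [B → L y . (] }  — shift
  I15: { [B → L y ( .] }  — reduce
  I16: { [B → . C B L], [B → . L y (], [B → . n B L], [C → . ( X X], [C → . X L], [L → . B B], [L → . n n X], [L → B . B], [L → B B .], [X → . y n] }  — shift, reduce
  I17: { [B → L . y (], [B → n B L .] }  — shift, reduce
  I18: { [B → . C B L], [B → . L y (], [B → . n B L], [B → C B . L], [C → . ( X X], [C → . X L], [L → . B B], [L → . n n X], [L → B . B], [X → . y n] }  — shift
  I19: { [B → C B L .], [B → L . y (] }  — shift, reduce
  I20: { [C → ( X . X], [X → . y n] }  — shift
  I21: { [C → ( X X .] }  — reduce

I8 contains reduce item [C → X L .] and shift item [B → L . y (] — shift-reduce conflict.
I13 contains reduce item [L → n n X .] and shift items [B → . n B L], [C → . ( X X], [L → . n n X], [X → . y n] — shift-reduce conflict.
I16 contains reduce item [L → B B .] and shift items [B → . n B L], [C → . ( X X], [L → . n n X], [X → . y n] — shift-reduce conflict.
I17 contains reduce item [B → n B L .] and shift item [B → L . y (] — shift-reduce conflict.
I19 contains reduce item [B → C B L .] and shift item [B → L . y (] — shift-reduce conflict.

Answer: Yes — I8: [C → X L .] vs [B → L . y (]; I13: [L → n n X .] vs [B → . n B L]; I16: [L → B B .] vs [B → . n B L]; I17: [B → n B L .] vs [B → L . y (]; I19: [B → C B L .] vs [B → L . y (]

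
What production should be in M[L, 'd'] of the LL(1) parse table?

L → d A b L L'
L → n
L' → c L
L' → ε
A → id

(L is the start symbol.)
L → d A b L L'

To find M[L, 'd'], we find productions for L where 'd' is in the predict set (PREDICT(N → α) = (FIRST(α) \ {ε}) ∪ (FOLLOW(N) if α ⇒* ε)).

L → d A b L L': PREDICT = { 'd' }
  'd' is in predict set, so this production goes in M[L, 'd']
L → n: PREDICT = { 'n' }

M[L, 'd'] = L → d A b L L'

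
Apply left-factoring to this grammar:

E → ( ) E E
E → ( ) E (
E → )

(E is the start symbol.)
Left-factoring transforms A → αβ₁ | αβ₂ into A → αA' and A' → β₁ | β₂
(α is the longest common prefix among the alternatives). Repeat until
no nonterminal has two alternatives with a common prefix.

Round 1: E has alternatives sharing prefix '( ) E'. Introduce E': E → ( ) E E'
  Add: E' → E
  Add: E' → (

No remaining common prefixes — done.

Resulting grammar:
E → ( ) E E'
E' → E
E' → (
E → )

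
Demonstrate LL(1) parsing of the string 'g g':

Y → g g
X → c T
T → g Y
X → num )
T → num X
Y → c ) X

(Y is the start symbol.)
Stack is shown with the top on the left.

Stack  Input  Action
--------------------
Y $    g g $  output Y → g g
g g $  g g $  match 'g'
g $    g $    match 'g'
$      $      accept

The string is accepted.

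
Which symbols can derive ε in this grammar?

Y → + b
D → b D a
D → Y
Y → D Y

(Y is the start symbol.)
A non-terminal is nullable if it can derive ε (the empty string): either it has an ε-production, or it has a production whose right-hand side consists entirely of nullable non-terminals.

There are no ε-productions, so no non-terminal can derive ε.
No non-terminals are nullable.

Answer: None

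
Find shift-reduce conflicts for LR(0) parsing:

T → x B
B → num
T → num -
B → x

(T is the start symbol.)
Augment with T' → T and build the canonical LR(0) collection (I0 = CLOSURE({[T' → . T]}), then GOTO on every symbol after a dot until no new states appear). It has 8 states:
  I0: { [T → . num -], [T → . x B], [T' → . T] }  — shift
  I1: { [T' → T .] }  — accept
  I2: { [T → num . -] }  — shift
  I3: { [B → . num], [B → . x], [T → x . B] }  — shift
  I4: { [T → x B .] }  — reduce
  I5: { [B → num .] }  — reduce
  I6: { [B → x .] }  — reduce
  I7: { [T → num - .] }  — reduce

No state contains both a complete item and a shift item.

Answer: No shift-reduce conflicts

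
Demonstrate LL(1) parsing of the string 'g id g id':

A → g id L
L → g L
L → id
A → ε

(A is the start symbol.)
LL(1) parsing maintains a stack (initially the start symbol over $) and the input. At each step: if the stack top is a terminal, match it against the current input token; if it is a non-terminal N, replace it with the RHS of M[N, lookahead] (the unique production whose predict set contains the lookahead).

Stack is shown with the top on the left.

Stack     Input        Action
-----------------------------
A $       g id g id $  output A → g id L
g id L $  g id g id $  match 'g'
id L $    id g id $    match 'id'
L $       g id $       output L → g L
g L $     g id $       match 'g'
L $       id $         output L → id
id $      id $         match 'id'
$         $            accept

The string is accepted.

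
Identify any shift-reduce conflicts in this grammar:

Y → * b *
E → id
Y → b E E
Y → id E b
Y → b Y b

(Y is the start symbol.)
Augment with Y' → Y and build the canonical LR(0) collection (I0 = CLOSURE({[Y' → . Y]}), then GOTO on every symbol after a dot until no new states appear). It has 15 states:
  I0: { [Y → . * b *], [Y → . b E E], [Y → . b Y b], [Y → . id E b], [Y' → . Y] }  — shift
  I1: { [Y → * . b *] }  — shift
  I2: { [Y' → Y .] }  — accept
  I3: { [E → . id], [Y → . * b *], [Y → . b E E], [Y → . b Y b], [Y → . id E b], [Y → b . E E], [Y → b . Y b] }  — shift
  I4: { [E → . id], [Y → id . E b] }  — shift
  I5: { [Y → id E . b] }  — shift
  I6: { [E → id .] }  — reduce
  I7: { [Y → id E b .] }  — reduce
  I8: { [E → . id], [Y → b E . E] }  — shift
  I9: { [Y → b Y . b] }  — shift
  I10: { [E → . id], [E → id .], [Y → id . E b] }  — shift, reduce
  I11: { [Y → b Y b .] }  — reduce
  I12: { [Y → b E E .] }  — reduce
  I13: { [Y → * b . *] }  — shift
  I14: { [Y → * b * .] }  — reduce

I10 contains reduce item [E → id .] and shift item [E → . id] — shift-reduce conflict.

Answer: Yes — I10: [E → id .] vs [E → . id]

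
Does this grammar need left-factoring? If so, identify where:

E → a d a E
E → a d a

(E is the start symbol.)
Left-factoring is needed when two productions for the same non-terminal
share a common prefix on the right-hand side.

Productions for E:
  E → a d a E
  E → a d a

Found common prefix 'a d a' in productions for E

Answer: Yes, E has productions with common prefix 'a d a'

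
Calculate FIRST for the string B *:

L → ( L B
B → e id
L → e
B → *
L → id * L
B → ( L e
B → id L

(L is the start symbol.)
{ '(', '*', 'e', 'id' }

FIRST sets of the non-terminals involved (from the grammar, by fixed-point iteration):
  FIRST(B) = { '(', '*', 'e', 'id' }

To compute FIRST(B *), process the symbols left to right:
Symbol B is a non-terminal. Add FIRST(B) \ {ε} = { '(', '*', 'e', 'id' }
B is not nullable (ε ∉ FIRST(B)), so stop here.
FIRST(B *) = { '(', '*', 'e', 'id' }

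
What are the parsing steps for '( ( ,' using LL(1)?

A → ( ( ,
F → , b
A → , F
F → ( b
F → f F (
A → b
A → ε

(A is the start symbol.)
LL(1) parsing maintains a stack (initially the start symbol over $) and the input. At each step: if the stack top is a terminal, match it against the current input token; if it is a non-terminal N, replace it with the RHS of M[N, lookahead] (the unique production whose predict set contains the lookahead).

Stack is shown with the top on the left.

Stack    Input    Action
------------------------
A $      ( ( , $  output A → ( ( ,
( ( , $  ( ( , $  match '('
( , $    ( , $    match '('
, $      , $      match ','
$        $        accept

The string is accepted.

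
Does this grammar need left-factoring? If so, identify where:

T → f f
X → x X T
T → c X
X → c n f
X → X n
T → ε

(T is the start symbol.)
Left-factoring is needed when two productions for the same non-terminal
share a common prefix on the right-hand side.

Productions for T:
  T → f f
  T → c X
  T → ε
Productions for X:
  X → x X T
  X → c n f
  X → X n

No common prefixes found.

Answer: No, left-factoring is not needed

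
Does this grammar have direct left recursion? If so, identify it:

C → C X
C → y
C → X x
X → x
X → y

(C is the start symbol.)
Yes, C is left-recursive

Direct left recursion occurs when N → N α for some non-terminal N (the right-hand side begins with the left-hand side itself).

C → C X: LEFT RECURSIVE (starts with C)
C → y: starts with y
C → X x: starts with X
X → x: starts with x
X → y: starts with y

The grammar has direct left recursion on: C.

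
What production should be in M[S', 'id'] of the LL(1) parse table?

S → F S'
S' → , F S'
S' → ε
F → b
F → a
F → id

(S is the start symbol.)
To find M[S', 'id'], we find productions for S' where 'id' is in the predict set (PREDICT(N → α) = (FIRST(α) \ {ε}) ∪ (FOLLOW(N) if α ⇒* ε)).

Relevant sets:
  FOLLOW(S') = { $ }

S' → , F S': PREDICT = { ',' }
S' → ε: PREDICT = { $ }

M[S', 'id'] is empty (no production applies)

Answer: Empty (error entry)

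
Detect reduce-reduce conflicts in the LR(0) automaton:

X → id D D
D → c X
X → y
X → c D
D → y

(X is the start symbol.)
A reduce-reduce conflict occurs when an LR(0) state has two complete items [A → α .] and [B → β .] — both call for a reduction, and with no lookahead the parser cannot choose between them.

Augment with X' → X and build the canonical LR(0) collection (I0 = CLOSURE({[X' → . X]}), then GOTO on every symbol after a dot until no new states appear). It has 11 states:
  I0: { [X → . c D], [X → . id D D], [X → . y], [X' → . X] }  — shift
  I1: { [X' → X .] }  — accept
  I2: { [D → . c X], [D → . y], [X → c . D] }  — shift
  I3: { [D → . c X], [D → . y], [X → id . D D] }  — shift
  I4: { [X → y .] }  — reduce
  I5: { [D → . c X], [D → . y], [X → id D . D] }  — shift
  I6: { [D → c . X], [X → . c D], [X → . id D D], [X → . y] }  — shift
  I7: { [D → y .] }  — reduce
  I8: { [D → c X .] }  — reduce
  I9: { [X → id D D .] }  — reduce
  I10: { [X → c D .] }  — reduce

No state contains more than one complete item.

Answer: No reduce-reduce conflicts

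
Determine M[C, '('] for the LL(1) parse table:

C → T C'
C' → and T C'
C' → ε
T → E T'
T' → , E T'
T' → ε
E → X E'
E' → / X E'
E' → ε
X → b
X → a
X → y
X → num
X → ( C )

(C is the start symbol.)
To find M[C, '('], we find productions for C where '(' is in the predict set (PREDICT(N → α) = (FIRST(α) \ {ε}) ∪ (FOLLOW(N) if α ⇒* ε)).

Relevant sets:
  FIRST(T) = { '(', 'a', 'b', 'num', 'y' }

C → T C': PREDICT = { '(', 'a', 'b', 'num', 'y' }
  '(' is in predict set, so this production goes in M[C, '(']

M[C, '('] = C → T C'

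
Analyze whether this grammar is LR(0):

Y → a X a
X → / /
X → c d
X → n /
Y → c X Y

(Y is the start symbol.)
Yes, the grammar is LR(0)

A grammar is LR(0) if no state in the canonical LR(0) collection has:
  - both a shift item (dot before a terminal) and a complete item (shift-reduce conflict), or
  - two or more complete items (reduce-reduce conflict; the accept item [Y' → Y .] counts as a complete item here).

Augment with Y' → Y and build the canonical LR(0) collection (I0 = CLOSURE({[Y' → . Y]}), then GOTO on every symbol after a dot until no new states appear). It has 14 states:
  I0: { [Y → . a X a], [Y → . c X Y], [Y' → . Y] }  — shift
  I1: { [Y' → Y .] }  — accept
  I2: { [X → . / /], [X → . c d], [X → . n /], [Y → a . X a] }  — shift
  I3: { [X → . / /], [X → . c d], [X → . n /], [Y → c . X Y] }  — shift
  I4: { [X → / . /] }  — shift
  I5: { [Y → . a X a], [Y → . c X Y], [Y → c X . Y] }  — shift
  I6: { [X → c . d] }  — shift
  I7: { [X → n . /] }  — shift
  I8: { [X → n / .] }  — reduce
  I9: { [X → c d .] }  — reduce
  I10: { [Y → c X Y .] }  — reduce
  I11: { [X → / / .] }  — reduce
  I12: { [Y → a X . a] }  — shift
  I13: { [Y → a X a .] }  — reduce

Every state is either a pure shift/goto state or contains exactly one complete item and nothing to shift — no conflicts. The grammar is LR(0).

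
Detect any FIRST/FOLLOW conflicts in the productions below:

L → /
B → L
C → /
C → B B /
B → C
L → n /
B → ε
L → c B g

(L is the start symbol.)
Yes. B → L with FOLLOW(B) on { '/', 'c', 'n' }; B → C with FOLLOW(B) on { '/', 'c', 'n' }

A FIRST/FOLLOW conflict occurs when a non-terminal N has a nullable alternative N → β (β ⇒* ε) and another alternative N → α with FIRST(α) ∩ FOLLOW(N) ≠ ∅: on such a lookahead the parser cannot decide between expanding α and letting N vanish via β.

Nullable non-terminals: B.
FIRST sets used below: FIRST(L) = { '/', 'c', 'n' }, FIRST(C) = { '/', 'c', 'n' }

B: nullable alternative(s) B → ε; FOLLOW(B) = { '/', 'c', 'g', 'n' }
  B → L: FIRST \ {ε} = { '/', 'c', 'n' } — overlaps FOLLOW(B) on { '/', 'c', 'n' }: CONFLICT
  B → C: FIRST \ {ε} = { '/', 'c', 'n' } — overlaps FOLLOW(B) on { '/', 'c', 'n' }: CONFLICT
  B → ε: FIRST \ {ε} = { } — this is the only nullable alternative, skip

C, L have no nullable alternative, so no FIRST/FOLLOW check is needed there.

So the grammar has 2 FIRST/FOLLOW conflicts (marked CONFLICT above).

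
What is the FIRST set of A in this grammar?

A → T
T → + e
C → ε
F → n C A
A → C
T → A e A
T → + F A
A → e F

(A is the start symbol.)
{ '+', 'e', ε }

FIRST sets of the other non-terminals involved (by the same procedure, iterated to a fixed point):
  FIRST(T) = { '+', 'e' }
  FIRST(C) = { ε }

From A → T:
  - T is a non-terminal: add FIRST(T) \ {ε} = { '+', 'e' }
    T is not nullable, so stop
From A → C:
  - C is a non-terminal: add FIRST(C) \ {ε} = { }
    C is nullable and nothing follows, so the whole right-hand side can vanish: ε ∈ FIRST(A)
From A → e F:
  - e is a terminal: add 'e' and stop

Collecting: FIRST(A) = { '+', 'e', ε }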